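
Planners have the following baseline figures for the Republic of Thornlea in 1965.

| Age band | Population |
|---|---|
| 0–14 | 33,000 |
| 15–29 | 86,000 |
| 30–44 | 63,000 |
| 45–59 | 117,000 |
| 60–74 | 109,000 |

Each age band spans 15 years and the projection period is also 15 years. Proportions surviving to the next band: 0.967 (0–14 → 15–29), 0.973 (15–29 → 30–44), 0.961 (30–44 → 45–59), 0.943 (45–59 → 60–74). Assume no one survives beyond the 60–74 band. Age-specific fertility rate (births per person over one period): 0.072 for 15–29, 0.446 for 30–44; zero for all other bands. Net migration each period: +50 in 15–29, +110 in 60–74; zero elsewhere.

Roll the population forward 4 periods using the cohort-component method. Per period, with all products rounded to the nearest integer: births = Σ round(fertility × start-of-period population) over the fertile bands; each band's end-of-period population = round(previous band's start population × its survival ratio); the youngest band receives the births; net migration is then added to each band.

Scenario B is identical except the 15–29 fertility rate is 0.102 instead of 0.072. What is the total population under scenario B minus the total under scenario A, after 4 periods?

(Bands numbered youngest = 1 to oldest = 5.)
Period 1:
Births: 86000 * 0.072 = 6192, 63000 * 0.446 = 28098 — total 34290
Band 2: 33000 * 0.967 = 31911
Band 3: 86000 * 0.973 = 83678
Band 4: 63000 * 0.961 = 60543
Band 5: 117000 * 0.943 = 110331
Net migration: Band 2 + 50 → 31961; Band 5 + 110 → 110441
→ [34290, 31961, 83678, 60543, 110441]
Period 2:
Births: 31961 * 0.072 = 2301, 83678 * 0.446 = 37320 — total 39621
Band 2: 34290 * 0.967 = 33158
Band 3: 31961 * 0.973 = 31098
Band 4: 83678 * 0.961 = 80415
Band 5: 60543 * 0.943 = 57092
Net migration: Band 2 + 50 → 33208; Band 5 + 110 → 57202
→ [39621, 33208, 31098, 80415, 57202]
Period 3:
Births: 33208 * 0.072 = 2391, 31098 * 0.446 = 13870 — total 16261
Band 2: 39621 * 0.967 = 38314
Band 3: 33208 * 0.973 = 32311
Band 4: 31098 * 0.961 = 29885
Band 5: 80415 * 0.943 = 75831
Net migration: Band 2 + 50 → 38364; Band 5 + 110 → 75941
→ [16261, 38364, 32311, 29885, 75941]
Period 4:
Births: 38364 * 0.072 = 2762, 32311 * 0.446 = 14411 — total 17173
Band 2: 16261 * 0.967 = 15724
Band 3: 38364 * 0.973 = 37328
Band 4: 32311 * 0.961 = 31051
Band 5: 29885 * 0.943 = 28182
Net migration: Band 2 + 50 → 15774; Band 5 + 110 → 28292
→ [17173, 15774, 37328, 31051, 28292]
Scenario A total after 4 periods: 129618
Scenario B projection —
Period 1:
Births: 86000 * 0.102 = 8772, 63000 * 0.446 = 28098 — total 36870
Band 2: 33000 * 0.967 = 31911
Band 3: 86000 * 0.973 = 83678
Band 4: 63000 * 0.961 = 60543
Band 5: 117000 * 0.943 = 110331
Net migration: Band 2 + 50 → 31961; Band 5 + 110 → 110441
→ [36870, 31961, 83678, 60543, 110441]
Period 2:
Births: 31961 * 0.102 = 3260, 83678 * 0.446 = 37320 — total 40580
Band 2: 36870 * 0.967 = 35653
Band 3: 31961 * 0.973 = 31098
Band 4: 83678 * 0.961 = 80415
Band 5: 60543 * 0.943 = 57092
Net migration: Band 2 + 50 → 35703; Band 5 + 110 → 57202
→ [40580, 35703, 31098, 80415, 57202]
Period 3:
Births: 35703 * 0.102 = 3642, 31098 * 0.446 = 13870 — total 17512
Band 2: 40580 * 0.967 = 39241
Band 3: 35703 * 0.973 = 34739
Band 4: 31098 * 0.961 = 29885
Band 5: 80415 * 0.943 = 75831
Net migration: Band 2 + 50 → 39291; Band 5 + 110 → 75941
→ [17512, 39291, 34739, 29885, 75941]
Period 4:
Births: 39291 * 0.102 = 4008, 34739 * 0.446 = 15494 — total 19502
Band 2: 17512 * 0.967 = 16934
Band 3: 39291 * 0.973 = 38230
Band 4: 34739 * 0.961 = 33384
Band 5: 29885 * 0.943 = 28182
Net migration: Band 2 + 50 → 16984; Band 5 + 110 → 28292
→ [19502, 16984, 38230, 33384, 28292]
Scenario B total after 4 periods: 136392
Difference B − A = 136392 − 129618 = 6774

6774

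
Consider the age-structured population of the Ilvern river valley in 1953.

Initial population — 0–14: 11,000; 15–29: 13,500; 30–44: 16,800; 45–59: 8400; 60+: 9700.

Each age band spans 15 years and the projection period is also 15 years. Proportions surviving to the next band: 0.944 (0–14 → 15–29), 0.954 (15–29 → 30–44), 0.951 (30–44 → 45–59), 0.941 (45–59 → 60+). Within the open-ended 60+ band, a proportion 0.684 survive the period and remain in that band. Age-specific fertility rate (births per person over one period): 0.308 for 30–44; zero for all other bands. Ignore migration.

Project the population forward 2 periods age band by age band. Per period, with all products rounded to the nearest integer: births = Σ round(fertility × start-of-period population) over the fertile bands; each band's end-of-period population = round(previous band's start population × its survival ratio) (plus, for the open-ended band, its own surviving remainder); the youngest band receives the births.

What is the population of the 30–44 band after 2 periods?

9906

(Groups numbered youngest = 1 to oldest = 5.)
— Period 1 —
Births: 16800 × 0.308 = 5174
Group 2: 11000 × 0.944 = 10384
Group 3: 13500 × 0.954 = 12879
Group 4: 16800 × 0.951 = 15977
Group 5: 8400 × 0.941 + 9700 × 0.684 = 7904 + 6635 = 14539
Population now: 0–14=5174, 15–29=10384, 30–44=12879, 45–59=15977, 60+=14539
— Period 2 —
Births: 12879 × 0.308 = 3967
Group 2: 5174 × 0.944 = 4884
Group 3: 10384 × 0.954 = 9906
Group 4: 12879 × 0.951 = 12248
Group 5: 15977 × 0.941 + 14539 × 0.684 = 15034 + 9945 = 24979
Population now: 0–14=3967, 15–29=4884, 30–44=9906, 45–59=12248, 60+=24979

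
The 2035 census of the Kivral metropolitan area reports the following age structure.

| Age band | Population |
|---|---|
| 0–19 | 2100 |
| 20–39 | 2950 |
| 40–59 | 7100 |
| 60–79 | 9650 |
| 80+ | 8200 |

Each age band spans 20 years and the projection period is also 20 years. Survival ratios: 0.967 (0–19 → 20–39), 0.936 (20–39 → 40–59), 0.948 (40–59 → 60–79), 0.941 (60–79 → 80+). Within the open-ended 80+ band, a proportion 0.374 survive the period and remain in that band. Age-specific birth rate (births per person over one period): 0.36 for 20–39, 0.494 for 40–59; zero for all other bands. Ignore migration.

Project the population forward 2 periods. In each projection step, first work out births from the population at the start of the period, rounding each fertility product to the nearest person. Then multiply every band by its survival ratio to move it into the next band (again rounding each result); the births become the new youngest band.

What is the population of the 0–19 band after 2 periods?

— Period 1 —
Births: 2950 × 0.36 = 1062  |  7100 × 0.494 = 3507 — total 4569
20–39: 2100 × 0.967 = 2031
40–59: 2950 × 0.936 = 2761
60–79: 7100 × 0.948 = 6731
80+: 9650 × 0.941 + 8200 × 0.374 = 9081 + 3067 = 12148
→ [4569, 2031, 2761, 6731, 12148]
— Period 2 —
Births: 2031 × 0.36 = 731  |  2761 × 0.494 = 1364 — total 2095
20–39: 4569 × 0.967 = 4418
40–59: 2031 × 0.936 = 1901
60–79: 2761 × 0.948 = 2617
80+: 6731 × 0.941 + 12148 × 0.374 = 6334 + 4543 = 10877
→ [2095, 4418, 1901, 2617, 10877]

2095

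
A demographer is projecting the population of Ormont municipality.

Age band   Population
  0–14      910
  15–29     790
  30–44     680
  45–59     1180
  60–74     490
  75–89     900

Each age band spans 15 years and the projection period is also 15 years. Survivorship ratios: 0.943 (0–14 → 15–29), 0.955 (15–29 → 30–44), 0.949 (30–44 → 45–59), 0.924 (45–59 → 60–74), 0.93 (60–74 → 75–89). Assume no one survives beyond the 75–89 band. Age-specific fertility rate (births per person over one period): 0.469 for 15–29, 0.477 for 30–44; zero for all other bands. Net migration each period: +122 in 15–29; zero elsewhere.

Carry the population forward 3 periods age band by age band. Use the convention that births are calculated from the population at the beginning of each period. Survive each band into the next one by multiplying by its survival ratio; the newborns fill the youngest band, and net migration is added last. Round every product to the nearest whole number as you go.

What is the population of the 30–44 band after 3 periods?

742

Let band 1 be 0–14 through band 6 = 75–89.
Period 1:
Births: 790 * 0.469 = 371 ; 680 * 0.477 = 324 → 695
Band 2: 910 * 0.943 = 858
Band 3: 790 * 0.955 = 754
Band 4: 680 * 0.949 = 645
Band 5: 1180 * 0.924 = 1090
Band 6: 490 * 0.93 = 456
Net migration: Band 2 + 122 → 980
→ [695, 980, 754, 645, 1090, 456]
Period 2:
Births: 980 * 0.469 = 460 ; 754 * 0.477 = 360 → 820
Band 2: 695 * 0.943 = 655
Band 3: 980 * 0.955 = 936
Band 4: 754 * 0.949 = 716
Band 5: 645 * 0.924 = 596
Band 6: 1090 * 0.93 = 1014
Net migration: Band 2 + 122 → 777
→ [820, 777, 936, 716, 596, 1014]
Period 3:
Births: 777 * 0.469 = 364 ; 936 * 0.477 = 446 → 810
Band 2: 820 * 0.943 = 773
Band 3: 777 * 0.955 = 742
Band 4: 936 * 0.949 = 888
Band 5: 716 * 0.924 = 662
Band 6: 596 * 0.93 = 554
Net migration: Band 2 + 122 → 895
→ [810, 895, 742, 888, 662, 554]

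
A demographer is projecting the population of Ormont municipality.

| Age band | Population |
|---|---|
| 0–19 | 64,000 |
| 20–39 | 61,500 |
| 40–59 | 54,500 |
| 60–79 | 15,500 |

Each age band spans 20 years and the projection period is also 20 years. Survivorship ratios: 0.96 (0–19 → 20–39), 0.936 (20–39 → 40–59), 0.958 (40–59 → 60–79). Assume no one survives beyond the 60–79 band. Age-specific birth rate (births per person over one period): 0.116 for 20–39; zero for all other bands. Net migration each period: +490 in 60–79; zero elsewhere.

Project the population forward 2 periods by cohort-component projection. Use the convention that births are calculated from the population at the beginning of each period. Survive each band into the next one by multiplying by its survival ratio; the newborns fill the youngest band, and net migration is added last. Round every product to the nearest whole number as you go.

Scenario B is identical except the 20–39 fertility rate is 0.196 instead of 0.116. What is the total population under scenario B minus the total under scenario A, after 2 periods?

9638

[period 1]
Births: 61500 × 0.116 = 7134
20–39: 64000 × 0.96 = 61440
40–59: 61500 × 0.936 = 57564
60–79: 54500 × 0.958 = 52211
Net migration: 60–79 + 490 → 52701
→ [7134, 61440, 57564, 52701]
[period 2]
Births: 61440 × 0.116 = 7127
20–39: 7134 × 0.96 = 6849
40–59: 61440 × 0.936 = 57508
60–79: 57564 × 0.958 = 55146
Net migration: 60–79 + 490 → 55636
→ [7127, 6849, 57508, 55636]
Scenario A total after 2 periods: 127120
Scenario B projection —
[period 1]
Births: 61500 × 0.196 = 12054
20–39: 64000 × 0.96 = 61440
40–59: 61500 × 0.936 = 57564
60–79: 54500 × 0.958 = 52211
Net migration: 60–79 + 490 → 52701
→ [12054, 61440, 57564, 52701]
[period 2]
Births: 61440 × 0.196 = 12042
20–39: 12054 × 0.96 = 11572
40–59: 61440 × 0.936 = 57508
60–79: 57564 × 0.958 = 55146
Net migration: 60–79 + 490 → 55636
→ [12042, 11572, 57508, 55636]
Scenario B total after 2 periods: 136758
Difference B − A = 136758 − 127120 = 9638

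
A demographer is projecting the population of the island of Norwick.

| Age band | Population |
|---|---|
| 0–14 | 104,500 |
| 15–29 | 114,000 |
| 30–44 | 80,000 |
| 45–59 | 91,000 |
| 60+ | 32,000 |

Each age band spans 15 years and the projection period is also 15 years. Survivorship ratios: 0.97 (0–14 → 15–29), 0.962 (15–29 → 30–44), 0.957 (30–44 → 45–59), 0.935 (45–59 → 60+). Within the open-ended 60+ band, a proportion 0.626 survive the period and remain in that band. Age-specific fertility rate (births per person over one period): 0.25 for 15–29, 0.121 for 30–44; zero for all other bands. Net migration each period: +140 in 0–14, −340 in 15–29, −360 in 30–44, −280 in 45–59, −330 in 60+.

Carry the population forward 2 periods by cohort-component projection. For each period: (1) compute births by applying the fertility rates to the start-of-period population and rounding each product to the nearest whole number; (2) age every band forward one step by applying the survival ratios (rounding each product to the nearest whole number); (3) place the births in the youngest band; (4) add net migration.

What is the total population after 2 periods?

413195

Period 1.
Births: 114000 × 0.25 = 28500  |  80000 × 0.121 = 9680 → 38180
15–29: 104500 × 0.97 = 101365
30–44: 114000 × 0.962 = 109668
45–59: 80000 × 0.957 = 76560
60+: 91000 × 0.935 + 32000 × 0.626 = 85085 + 20032 = 105117
Net migration: 0–14 + 140 → 38320; 15–29 − 340 → 101025; 30–44 − 360 → 109308; 45–59 − 280 → 76280; 60+ − 330 → 104787
→ [38320, 101025, 109308, 76280, 104787]
Period 2.
Births: 101025 × 0.25 = 25256  |  109308 × 0.121 = 13226 → 38482
15–29: 38320 × 0.97 = 37170
30–44: 101025 × 0.962 = 97186
45–59: 109308 × 0.957 = 104608
60+: 76280 × 0.935 + 104787 × 0.626 = 71322 + 65597 = 136919
Net migration: 0–14 + 140 → 38622; 15–29 − 340 → 36830; 30–44 − 360 → 96826; 45–59 − 280 → 104328; 60+ − 330 → 136589
→ [38622, 36830, 96826, 104328, 136589]
Total after period 2: 38622 + 36830 + 96826 + 104328 + 136589 = 413195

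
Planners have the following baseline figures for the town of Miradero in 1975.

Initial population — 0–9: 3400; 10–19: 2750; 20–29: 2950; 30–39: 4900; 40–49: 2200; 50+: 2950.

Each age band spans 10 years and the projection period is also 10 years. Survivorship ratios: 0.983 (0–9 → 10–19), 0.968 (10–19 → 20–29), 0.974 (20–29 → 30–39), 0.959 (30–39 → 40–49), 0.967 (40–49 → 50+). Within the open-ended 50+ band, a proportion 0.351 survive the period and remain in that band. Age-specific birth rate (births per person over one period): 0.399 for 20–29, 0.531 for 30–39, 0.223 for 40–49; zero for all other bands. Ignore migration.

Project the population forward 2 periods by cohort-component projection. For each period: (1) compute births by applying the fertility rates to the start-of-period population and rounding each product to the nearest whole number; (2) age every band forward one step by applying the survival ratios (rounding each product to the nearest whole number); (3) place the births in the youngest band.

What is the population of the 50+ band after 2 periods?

5654

— Period 1 —
Births: 2950 × 0.399 = 1177  |  4900 × 0.531 = 2602  |  2200 × 0.223 = 491 → total 4270
10–19: 3400 × 0.983 = 3342
20–29: 2750 × 0.968 = 2662
30–39: 2950 × 0.974 = 2873
40–49: 4900 × 0.959 = 4699
50+: 2200 × 0.967 + 2950 × 0.351 = 2127 + 1035 = 3162
End of period: [4270, 3342, 2662, 2873, 4699, 3162]
— Period 2 —
Births: 2662 × 0.399 = 1062  |  2873 × 0.531 = 1526  |  4699 × 0.223 = 1048 → total 3636
10–19: 4270 × 0.983 = 4197
20–29: 3342 × 0.968 = 3235
30–39: 2662 × 0.974 = 2593
40–49: 2873 × 0.959 = 2755
50+: 4699 × 0.967 + 3162 × 0.351 = 4544 + 1110 = 5654
End of period: [3636, 4197, 3235, 2593, 2755, 5654]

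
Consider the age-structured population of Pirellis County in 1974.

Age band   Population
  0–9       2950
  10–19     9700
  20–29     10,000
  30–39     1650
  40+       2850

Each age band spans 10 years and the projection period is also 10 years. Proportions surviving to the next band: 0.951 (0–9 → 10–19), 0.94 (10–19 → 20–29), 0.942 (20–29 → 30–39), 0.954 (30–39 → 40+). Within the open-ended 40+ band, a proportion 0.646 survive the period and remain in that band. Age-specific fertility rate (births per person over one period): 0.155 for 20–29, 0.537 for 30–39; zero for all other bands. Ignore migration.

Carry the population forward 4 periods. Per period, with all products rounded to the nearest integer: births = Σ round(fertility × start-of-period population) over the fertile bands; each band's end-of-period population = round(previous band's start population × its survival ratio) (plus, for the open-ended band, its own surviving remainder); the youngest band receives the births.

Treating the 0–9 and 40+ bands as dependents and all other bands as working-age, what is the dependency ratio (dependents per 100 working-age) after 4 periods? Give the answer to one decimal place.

111.1

(Groups numbered youngest = 1 to oldest = 5.)
After projecting period 1:
Births: 10000 * 0.155 = 1550  |  1650 * 0.537 = 886 → 2436
Group 2: 2950 * 0.951 = 2805
Group 3: 9700 * 0.94 = 9118
Group 4: 10000 * 0.942 = 9420
Group 5: 1650 * 0.954 + 2850 * 0.646 = 1574 + 1841 = 3415
End of period: [2436, 2805, 9118, 9420, 3415]
After projecting period 2:
Births: 9118 * 0.155 = 1413  |  9420 * 0.537 = 5059 → 6472
Group 2: 2436 * 0.951 = 2317
Group 3: 2805 * 0.94 = 2637
Group 4: 9118 * 0.942 = 8589
Group 5: 9420 * 0.954 + 3415 * 0.646 = 8987 + 2206 = 11193
End of period: [6472, 2317, 2637, 8589, 11193]
After projecting period 3:
Births: 2637 * 0.155 = 409  |  8589 * 0.537 = 4612 → 5021
Group 2: 6472 * 0.951 = 6155
Group 3: 2317 * 0.94 = 2178
Group 4: 2637 * 0.942 = 2484
Group 5: 8589 * 0.954 + 11193 * 0.646 = 8194 + 7231 = 15425
End of period: [5021, 6155, 2178, 2484, 15425]
After projecting period 4:
Births: 2178 * 0.155 = 338  |  2484 * 0.537 = 1334 → 1672
Group 2: 5021 * 0.951 = 4775
Group 3: 6155 * 0.94 = 5786
Group 4: 2178 * 0.942 = 2052
Group 5: 2484 * 0.954 + 15425 * 0.646 = 2370 + 9965 = 12335
End of period: [1672, 4775, 5786, 2052, 12335]
Dependents (band 0–9 + band 40+) = 1672 + 12335 = 14007; working-age = 12613; ratio = 14007/12613 × 100 = 111.1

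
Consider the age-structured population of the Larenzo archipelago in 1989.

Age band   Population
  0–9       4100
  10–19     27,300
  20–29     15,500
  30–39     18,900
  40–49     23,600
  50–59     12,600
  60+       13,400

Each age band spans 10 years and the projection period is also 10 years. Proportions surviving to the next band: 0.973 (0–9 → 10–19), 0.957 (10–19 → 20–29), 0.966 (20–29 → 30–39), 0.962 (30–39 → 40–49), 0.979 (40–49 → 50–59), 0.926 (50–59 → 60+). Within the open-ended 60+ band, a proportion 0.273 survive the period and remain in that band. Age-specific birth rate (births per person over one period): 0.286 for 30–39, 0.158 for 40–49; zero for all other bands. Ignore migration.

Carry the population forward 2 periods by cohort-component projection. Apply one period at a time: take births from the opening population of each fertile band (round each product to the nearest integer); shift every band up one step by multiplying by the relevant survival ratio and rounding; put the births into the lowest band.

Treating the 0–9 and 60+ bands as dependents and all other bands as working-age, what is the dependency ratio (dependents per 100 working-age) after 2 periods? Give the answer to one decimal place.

[period 1]
Births: 18900 * 0.286 = 5405 ; 23600 * 0.158 = 3729 ⇒ total 9134
10–19: 4100 * 0.973 = 3989
20–29: 27300 * 0.957 = 26126
30–39: 15500 * 0.966 = 14973
40–49: 18900 * 0.962 = 18182
50–59: 23600 * 0.979 = 23104
60+: 12600 * 0.926 + 13400 * 0.273 = 11668 + 3658 = 15326
Population now: 0–9=9134, 10–19=3989, 20–29=26126, 30–39=14973, 40–49=18182, 50–59=23104, 60+=15326
[period 2]
Births: 14973 * 0.286 = 4282 ; 18182 * 0.158 = 2873 ⇒ total 7155
10–19: 9134 * 0.973 = 8887
20–29: 3989 * 0.957 = 3817
30–39: 26126 * 0.966 = 25238
40–49: 14973 * 0.962 = 14404
50–59: 18182 * 0.979 = 17800
60+: 23104 * 0.926 + 15326 * 0.273 = 21394 + 4184 = 25578
Population now: 0–9=7155, 10–19=8887, 20–29=3817, 30–39=25238, 40–49=14404, 50–59=17800, 60+=25578
Dependents (band 0–9 + band 60+) = 7155 + 25578 = 32733; working-age = 70146; ratio = 32733/70146 × 100 = 46.7

46.7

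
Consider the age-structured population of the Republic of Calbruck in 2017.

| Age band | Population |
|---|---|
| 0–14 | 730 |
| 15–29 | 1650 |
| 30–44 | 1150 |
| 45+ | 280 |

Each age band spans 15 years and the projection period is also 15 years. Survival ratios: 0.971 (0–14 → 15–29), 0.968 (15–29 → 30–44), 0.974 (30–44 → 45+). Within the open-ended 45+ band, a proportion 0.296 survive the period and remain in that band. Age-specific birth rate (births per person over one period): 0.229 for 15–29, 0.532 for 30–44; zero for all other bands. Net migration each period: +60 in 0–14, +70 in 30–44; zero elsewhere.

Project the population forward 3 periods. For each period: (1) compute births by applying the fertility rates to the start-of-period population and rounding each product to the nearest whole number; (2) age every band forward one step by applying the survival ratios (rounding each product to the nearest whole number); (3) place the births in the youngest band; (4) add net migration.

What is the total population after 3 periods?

Numbering the groups 1..4 from youngest to oldest:
[period 1]
Births: 1650 × 0.229 = 378, 1150 × 0.532 = 612 → total 990
Group 2: 730 × 0.971 = 709
Group 3: 1650 × 0.968 = 1597
Group 4: 1150 × 0.974 + 280 × 0.296 = 1120 + 83 = 1203
Net migration: Group 1 + 60 → 1050; Group 3 + 70 → 1667
Population now: 0–14=1050, 15–29=709, 30–44=1667, 45+=1203
[period 2]
Births: 709 × 0.229 = 162, 1667 × 0.532 = 887 → total 1049
Group 2: 1050 × 0.971 = 1020
Group 3: 709 × 0.968 = 686
Group 4: 1667 × 0.974 + 1203 × 0.296 = 1624 + 356 = 1980
Net migration: Group 1 + 60 → 1109; Group 3 + 70 → 756
Population now: 0–14=1109, 15–29=1020, 30–44=756, 45+=1980
[period 3]
Births: 1020 × 0.229 = 234, 756 × 0.532 = 402 → total 636
Group 2: 1109 × 0.971 = 1077
Group 3: 1020 × 0.968 = 987
Group 4: 756 × 0.974 + 1980 × 0.296 = 736 + 586 = 1322
Net migration: Group 1 + 60 → 696; Group 3 + 70 → 1057
Population now: 0–14=696, 15–29=1077, 30–44=1057, 45+=1322
Total after period 3: 696 + 1077 + 1057 + 1322 = 4152

4152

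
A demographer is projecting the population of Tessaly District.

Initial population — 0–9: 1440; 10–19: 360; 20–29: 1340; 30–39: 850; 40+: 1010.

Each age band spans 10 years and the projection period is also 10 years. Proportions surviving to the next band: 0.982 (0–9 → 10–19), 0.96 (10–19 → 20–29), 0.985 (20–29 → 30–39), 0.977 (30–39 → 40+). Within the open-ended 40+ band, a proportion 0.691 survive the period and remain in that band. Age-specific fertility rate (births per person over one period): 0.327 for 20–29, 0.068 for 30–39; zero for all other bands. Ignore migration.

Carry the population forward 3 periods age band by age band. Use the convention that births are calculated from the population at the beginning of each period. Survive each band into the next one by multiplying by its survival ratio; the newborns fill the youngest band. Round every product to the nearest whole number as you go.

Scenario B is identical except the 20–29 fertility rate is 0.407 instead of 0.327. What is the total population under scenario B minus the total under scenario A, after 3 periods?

236

(Bands numbered youngest = 1 to oldest = 5.)
Period 1.
Births: 1340 * 0.327 = 438, 850 * 0.068 = 58 ⇒ total 496
Band 2: 1440 * 0.982 = 1414
Band 3: 360 * 0.96 = 346
Band 4: 1340 * 0.985 = 1320
Band 5: 850 * 0.977 + 1010 * 0.691 = 830 + 698 = 1528
Population now: 0–9=496, 10–19=1414, 20–29=346, 30–39=1320, 40+=1528
Period 2.
Births: 346 * 0.327 = 113, 1320 * 0.068 = 90 ⇒ total 203
Band 2: 496 * 0.982 = 487
Band 3: 1414 * 0.96 = 1357
Band 4: 346 * 0.985 = 341
Band 5: 1320 * 0.977 + 1528 * 0.691 = 1290 + 1056 = 2346
Population now: 0–9=203, 10–19=487, 20–29=1357, 30–39=341, 40+=2346
Period 3.
Births: 1357 * 0.327 = 444, 341 * 0.068 = 23 ⇒ total 467
Band 2: 203 * 0.982 = 199
Band 3: 487 * 0.96 = 468
Band 4: 1357 * 0.985 = 1337
Band 5: 341 * 0.977 + 2346 * 0.691 = 333 + 1621 = 1954
Population now: 0–9=467, 10–19=199, 20–29=468, 30–39=1337, 40+=1954
Scenario A total after 3 periods: 4425
Scenario B projection —
Period 1.
Births: 1340 * 0.407 = 545, 850 * 0.068 = 58 ⇒ total 603
Band 2: 1440 * 0.982 = 1414
Band 3: 360 * 0.96 = 346
Band 4: 1340 * 0.985 = 1320
Band 5: 850 * 0.977 + 1010 * 0.691 = 830 + 698 = 1528
Population now: 0–9=603, 10–19=1414, 20–29=346, 30–39=1320, 40+=1528
Period 2.
Births: 346 * 0.407 = 141, 1320 * 0.068 = 90 ⇒ total 231
Band 2: 603 * 0.982 = 592
Band 3: 1414 * 0.96 = 1357
Band 4: 346 * 0.985 = 341
Band 5: 1320 * 0.977 + 1528 * 0.691 = 1290 + 1056 = 2346
Population now: 0–9=231, 10–19=592, 20–29=1357, 30–39=341, 40+=2346
Period 3.
Births: 1357 * 0.407 = 552, 341 * 0.068 = 23 ⇒ total 575
Band 2: 231 * 0.982 = 227
Band 3: 592 * 0.96 = 568
Band 4: 1357 * 0.985 = 1337
Band 5: 341 * 0.977 + 2346 * 0.691 = 333 + 1621 = 1954
Population now: 0–9=575, 10–19=227, 20–29=568, 30–39=1337, 40+=1954
Scenario B total after 3 periods: 4661
Difference B − A = 4661 − 4425 = 236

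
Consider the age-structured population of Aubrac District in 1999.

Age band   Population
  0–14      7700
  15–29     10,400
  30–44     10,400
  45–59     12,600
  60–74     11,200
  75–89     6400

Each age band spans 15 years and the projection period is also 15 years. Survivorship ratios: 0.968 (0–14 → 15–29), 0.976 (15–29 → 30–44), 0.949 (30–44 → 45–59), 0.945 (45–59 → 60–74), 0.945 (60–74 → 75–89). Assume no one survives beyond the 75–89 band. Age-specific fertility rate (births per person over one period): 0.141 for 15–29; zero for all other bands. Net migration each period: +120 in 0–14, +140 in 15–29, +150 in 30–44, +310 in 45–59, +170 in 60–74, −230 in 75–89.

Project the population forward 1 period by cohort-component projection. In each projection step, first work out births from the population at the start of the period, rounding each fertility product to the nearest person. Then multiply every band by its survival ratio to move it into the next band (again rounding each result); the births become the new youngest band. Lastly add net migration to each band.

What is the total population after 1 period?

After projecting period 1:
Births: 10400 × 0.141 = 1466
15–29: 7700 × 0.968 = 7454
30–44: 10400 × 0.976 = 10150
45–59: 10400 × 0.949 = 9870
60–74: 12600 × 0.945 = 11907
75–89: 11200 × 0.945 = 10584
Net migration: 0–14 + 120 → 1586; 15–29 + 140 → 7594; 30–44 + 150 → 10300; 45–59 + 310 → 10180; 60–74 + 170 → 12077; 75–89 − 230 → 10354
Population now: 0–14=1586, 15–29=7594, 30–44=10300, 45–59=10180, 60–74=12077, 75–89=10354
Total after period 1: 1586 + 7594 + 10300 + 10180 + 12077 + 10354 = 52091

52091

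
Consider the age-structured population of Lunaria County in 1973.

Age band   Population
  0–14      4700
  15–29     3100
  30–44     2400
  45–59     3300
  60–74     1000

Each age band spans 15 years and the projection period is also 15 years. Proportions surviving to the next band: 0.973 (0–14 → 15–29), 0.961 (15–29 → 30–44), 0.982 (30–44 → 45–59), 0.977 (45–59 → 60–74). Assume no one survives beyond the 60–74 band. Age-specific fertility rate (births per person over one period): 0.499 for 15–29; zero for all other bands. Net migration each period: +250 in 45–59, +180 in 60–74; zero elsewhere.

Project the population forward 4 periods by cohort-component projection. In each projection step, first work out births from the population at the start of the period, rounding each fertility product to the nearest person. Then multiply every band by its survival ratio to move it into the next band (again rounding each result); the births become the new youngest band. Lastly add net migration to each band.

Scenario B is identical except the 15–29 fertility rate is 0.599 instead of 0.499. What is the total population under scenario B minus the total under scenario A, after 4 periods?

Period 1.
Births: 3100 × 0.499 = 1547
15–29: 4700 × 0.973 = 4573
30–44: 3100 × 0.961 = 2979
45–59: 2400 × 0.982 = 2357
60–74: 3300 × 0.977 = 3224
Net migration: 45–59 + 250 → 2607; 60–74 + 180 → 3404
End of period: [1547, 4573, 2979, 2607, 3404]
Period 2.
Births: 4573 × 0.499 = 2282
15–29: 1547 × 0.973 = 1505
30–44: 4573 × 0.961 = 4395
45–59: 2979 × 0.982 = 2925
60–74: 2607 × 0.977 = 2547
Net migration: 45–59 + 250 → 3175; 60–74 + 180 → 2727
End of period: [2282, 1505, 4395, 3175, 2727]
Period 3.
Births: 1505 × 0.499 = 751
15–29: 2282 × 0.973 = 2220
30–44: 1505 × 0.961 = 1446
45–59: 4395 × 0.982 = 4316
60–74: 3175 × 0.977 = 3102
Net migration: 45–59 + 250 → 4566; 60–74 + 180 → 3282
End of period: [751, 2220, 1446, 4566, 3282]
Period 4.
Births: 2220 × 0.499 = 1108
15–29: 751 × 0.973 = 731
30–44: 2220 × 0.961 = 2133
45–59: 1446 × 0.982 = 1420
60–74: 4566 × 0.977 = 4461
Net migration: 45–59 + 250 → 1670; 60–74 + 180 → 4641
End of period: [1108, 731, 2133, 1670, 4641]
Scenario A total after 4 periods: 10283
Scenario B projection —
Period 1.
Births: 3100 × 0.599 = 1857
15–29: 4700 × 0.973 = 4573
30–44: 3100 × 0.961 = 2979
45–59: 2400 × 0.982 = 2357
60–74: 3300 × 0.977 = 3224
Net migration: 45–59 + 250 → 2607; 60–74 + 180 → 3404
End of period: [1857, 4573, 2979, 2607, 3404]
Period 2.
Births: 4573 × 0.599 = 2739
15–29: 1857 × 0.973 = 1807
30–44: 4573 × 0.961 = 4395
45–59: 2979 × 0.982 = 2925
60–74: 2607 × 0.977 = 2547
Net migration: 45–59 + 250 → 3175; 60–74 + 180 → 2727
End of period: [2739, 1807, 4395, 3175, 2727]
Period 3.
Births: 1807 × 0.599 = 1082
15–29: 2739 × 0.973 = 2665
30–44: 1807 × 0.961 = 1737
45–59: 4395 × 0.982 = 4316
60–74: 3175 × 0.977 = 3102
Net migration: 45–59 + 250 → 4566; 60–74 + 180 → 3282
End of period: [1082, 2665, 1737, 4566, 3282]
Period 4.
Births: 2665 × 0.599 = 1596
15–29: 1082 × 0.973 = 1053
30–44: 2665 × 0.961 = 2561
45–59: 1737 × 0.982 = 1706
60–74: 4566 × 0.977 = 4461
Net migration: 45–59 + 250 → 1956; 60–74 + 180 → 4641
End of period: [1596, 1053, 2561, 1956, 4641]
Scenario B total after 4 periods: 11807
Difference B − A = 11807 − 10283 = 1524

1524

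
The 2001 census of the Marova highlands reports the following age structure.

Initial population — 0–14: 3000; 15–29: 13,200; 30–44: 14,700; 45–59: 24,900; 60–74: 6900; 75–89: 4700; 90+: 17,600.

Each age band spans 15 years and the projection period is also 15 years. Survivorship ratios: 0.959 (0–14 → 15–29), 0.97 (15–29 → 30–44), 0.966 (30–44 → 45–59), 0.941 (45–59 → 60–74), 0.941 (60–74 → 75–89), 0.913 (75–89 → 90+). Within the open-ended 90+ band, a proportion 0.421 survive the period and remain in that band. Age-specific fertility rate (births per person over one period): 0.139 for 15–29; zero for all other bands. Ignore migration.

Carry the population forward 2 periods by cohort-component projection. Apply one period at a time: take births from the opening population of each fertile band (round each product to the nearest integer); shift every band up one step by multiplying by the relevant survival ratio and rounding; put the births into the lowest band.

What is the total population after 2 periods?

Numbering the bands 1..7 from youngest to oldest:
After projecting period 1:
Births: 13200 × 0.139 = 1835
Band 2: 3000 × 0.959 = 2877
Band 3: 13200 × 0.97 = 12804
Band 4: 14700 × 0.966 = 14200
Band 5: 24900 × 0.941 = 23431
Band 6: 6900 × 0.941 = 6493
Band 7: 4700 × 0.913 + 17600 × 0.421 = 4291 + 7410 = 11701
Giving 1835 / 2877 / 12804 / 14200 / 23431 / 6493 / 11701.
After projecting period 2:
Births: 2877 × 0.139 = 400
Band 2: 1835 × 0.959 = 1760
Band 3: 2877 × 0.97 = 2791
Band 4: 12804 × 0.966 = 12369
Band 5: 14200 × 0.941 = 13362
Band 6: 23431 × 0.941 = 22049
Band 7: 6493 × 0.913 + 11701 × 0.421 = 5928 + 4926 = 10854
Giving 400 / 1760 / 2791 / 12369 / 13362 / 22049 / 10854.
Total after period 2: 400 + 1760 + 2791 + 12369 + 13362 + 22049 + 10854 = 63585

63585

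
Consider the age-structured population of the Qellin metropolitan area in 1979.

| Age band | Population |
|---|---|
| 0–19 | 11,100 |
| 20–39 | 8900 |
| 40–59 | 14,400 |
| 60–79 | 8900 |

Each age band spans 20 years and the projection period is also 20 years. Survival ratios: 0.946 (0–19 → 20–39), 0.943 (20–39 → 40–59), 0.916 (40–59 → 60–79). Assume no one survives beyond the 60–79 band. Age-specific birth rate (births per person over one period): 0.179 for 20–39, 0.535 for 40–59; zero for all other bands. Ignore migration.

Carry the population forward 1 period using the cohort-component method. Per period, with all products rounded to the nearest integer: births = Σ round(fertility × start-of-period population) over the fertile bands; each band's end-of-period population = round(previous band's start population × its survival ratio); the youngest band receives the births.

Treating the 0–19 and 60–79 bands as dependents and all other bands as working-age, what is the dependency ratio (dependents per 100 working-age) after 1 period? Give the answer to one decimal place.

Let group 1 be 0–19 through group 4 = 60–79.
— Period 1 —
Births: 8900 × 0.179 = 1593, 14400 × 0.535 = 7704 — total 9297
Group 2: 11100 × 0.946 = 10501
Group 3: 8900 × 0.943 = 8393
Group 4: 14400 × 0.916 = 13190
Giving 9297 / 10501 / 8393 / 13190.
Dependents (band 0–19 + band 60–79) = 9297 + 13190 = 22487; working-age = 18894; ratio = 22487/18894 × 100 = 119.0

119.0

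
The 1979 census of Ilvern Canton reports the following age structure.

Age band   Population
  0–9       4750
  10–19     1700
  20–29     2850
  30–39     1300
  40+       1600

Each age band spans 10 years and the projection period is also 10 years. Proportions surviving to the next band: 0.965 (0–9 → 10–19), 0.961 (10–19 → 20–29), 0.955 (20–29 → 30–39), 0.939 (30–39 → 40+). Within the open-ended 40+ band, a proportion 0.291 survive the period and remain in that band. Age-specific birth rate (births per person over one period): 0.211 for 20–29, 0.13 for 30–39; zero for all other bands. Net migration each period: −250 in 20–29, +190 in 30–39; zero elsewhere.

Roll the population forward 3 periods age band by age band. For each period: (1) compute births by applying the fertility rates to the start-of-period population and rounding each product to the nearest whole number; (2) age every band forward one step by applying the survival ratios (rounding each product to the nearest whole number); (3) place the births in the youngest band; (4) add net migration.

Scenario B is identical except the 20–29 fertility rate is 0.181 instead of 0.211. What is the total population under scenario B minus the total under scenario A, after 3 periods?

-244

[period 1]
Births: 2850 × 0.211 = 601  |  1300 × 0.13 = 169 → total 770
10–19: 4750 × 0.965 = 4584
20–29: 1700 × 0.961 = 1634
30–39: 2850 × 0.955 = 2722
40+: 1300 × 0.939 + 1600 × 0.291 = 1221 + 466 = 1687
Net migration: 20–29 − 250 → 1384; 30–39 + 190 → 2912
End of period: [770, 4584, 1384, 2912, 1687]
[period 2]
Births: 1384 × 0.211 = 292  |  2912 × 0.13 = 379 → total 671
10–19: 770 × 0.965 = 743
20–29: 4584 × 0.961 = 4405
30–39: 1384 × 0.955 = 1322
40+: 2912 × 0.939 + 1687 × 0.291 = 2734 + 491 = 3225
Net migration: 20–29 − 250 → 4155; 30–39 + 190 → 1512
End of period: [671, 743, 4155, 1512, 3225]
[period 3]
Births: 4155 × 0.211 = 877  |  1512 × 0.13 = 197 → total 1074
10–19: 671 × 0.965 = 648
20–29: 743 × 0.961 = 714
30–39: 4155 × 0.955 = 3968
40+: 1512 × 0.939 + 3225 × 0.291 = 1420 + 938 = 2358
Net migration: 20–29 − 250 → 464; 30–39 + 190 → 4158
End of period: [1074, 648, 464, 4158, 2358]
Scenario A total after 3 periods: 8702
Scenario B projection —
[period 1]
Births: 2850 × 0.181 = 516  |  1300 × 0.13 = 169 → total 685
10–19: 4750 × 0.965 = 4584
20–29: 1700 × 0.961 = 1634
30–39: 2850 × 0.955 = 2722
40+: 1300 × 0.939 + 1600 × 0.291 = 1221 + 466 = 1687
Net migration: 20–29 − 250 → 1384; 30–39 + 190 → 2912
End of period: [685, 4584, 1384, 2912, 1687]
[period 2]
Births: 1384 × 0.181 = 251  |  2912 × 0.13 = 379 → total 630
10–19: 685 × 0.965 = 661
20–29: 4584 × 0.961 = 4405
30–39: 1384 × 0.955 = 1322
40+: 2912 × 0.939 + 1687 × 0.291 = 2734 + 491 = 3225
Net migration: 20–29 − 250 → 4155; 30–39 + 190 → 1512
End of period: [630, 661, 4155, 1512, 3225]
[period 3]
Births: 4155 × 0.181 = 752  |  1512 × 0.13 = 197 → total 949
10–19: 630 × 0.965 = 608
20–29: 661 × 0.961 = 635
30–39: 4155 × 0.955 = 3968
40+: 1512 × 0.939 + 3225 × 0.291 = 1420 + 938 = 2358
Net migration: 20–29 − 250 → 385; 30–39 + 190 → 4158
End of period: [949, 608, 385, 4158, 2358]
Scenario B total after 3 periods: 8458
Difference B − A = 8458 − 8702 = -244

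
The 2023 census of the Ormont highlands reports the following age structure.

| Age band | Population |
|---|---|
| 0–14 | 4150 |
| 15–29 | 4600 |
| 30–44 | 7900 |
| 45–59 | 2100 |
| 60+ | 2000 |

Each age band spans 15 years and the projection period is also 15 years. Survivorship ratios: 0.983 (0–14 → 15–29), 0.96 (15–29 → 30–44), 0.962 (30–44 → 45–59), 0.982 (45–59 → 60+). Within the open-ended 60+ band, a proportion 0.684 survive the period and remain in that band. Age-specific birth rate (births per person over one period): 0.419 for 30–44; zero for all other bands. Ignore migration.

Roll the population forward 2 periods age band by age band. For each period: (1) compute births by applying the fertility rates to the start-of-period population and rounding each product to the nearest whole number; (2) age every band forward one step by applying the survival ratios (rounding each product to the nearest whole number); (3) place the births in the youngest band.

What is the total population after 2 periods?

23077

Period 1:
Births: 7900 × 0.419 = 3310
15–29: 4150 × 0.983 = 4079
30–44: 4600 × 0.96 = 4416
45–59: 7900 × 0.962 = 7600
60+: 2100 × 0.982 + 2000 × 0.684 = 2062 + 1368 = 3430
Giving 3310 / 4079 / 4416 / 7600 / 3430.
Period 2:
Births: 4416 × 0.419 = 1850
15–29: 3310 × 0.983 = 3254
30–44: 4079 × 0.96 = 3916
45–59: 4416 × 0.962 = 4248
60+: 7600 × 0.982 + 3430 × 0.684 = 7463 + 2346 = 9809
Giving 1850 / 3254 / 3916 / 4248 / 9809.
Total after period 2: 1850 + 3254 + 3916 + 4248 + 9809 = 23077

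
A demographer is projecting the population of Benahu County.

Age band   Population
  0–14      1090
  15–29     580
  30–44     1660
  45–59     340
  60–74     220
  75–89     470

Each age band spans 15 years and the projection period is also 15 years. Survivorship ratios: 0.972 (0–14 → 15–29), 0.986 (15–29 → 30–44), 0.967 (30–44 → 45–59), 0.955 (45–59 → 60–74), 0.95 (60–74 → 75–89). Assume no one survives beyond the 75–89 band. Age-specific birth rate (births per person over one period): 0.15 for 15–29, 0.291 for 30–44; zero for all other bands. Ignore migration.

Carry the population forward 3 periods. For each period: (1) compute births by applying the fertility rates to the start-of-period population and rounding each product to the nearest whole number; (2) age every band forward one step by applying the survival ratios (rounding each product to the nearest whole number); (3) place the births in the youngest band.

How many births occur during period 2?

325

Period 1.
Births: 580 * 0.15 = 87  |  1660 * 0.291 = 483 → total 570
15–29: 1090 * 0.972 = 1059
30–44: 580 * 0.986 = 572
45–59: 1660 * 0.967 = 1605
60–74: 340 * 0.955 = 325
75–89: 220 * 0.95 = 209
End of period: [570, 1059, 572, 1605, 325, 209]
Period 2.
Births: 1059 * 0.15 = 159  |  572 * 0.291 = 166 → total 325
15–29: 570 * 0.972 = 554
30–44: 1059 * 0.986 = 1044
45–59: 572 * 0.967 = 553
60–74: 1605 * 0.955 = 1533
75–89: 325 * 0.95 = 309
End of period: [325, 554, 1044, 553, 1533, 309]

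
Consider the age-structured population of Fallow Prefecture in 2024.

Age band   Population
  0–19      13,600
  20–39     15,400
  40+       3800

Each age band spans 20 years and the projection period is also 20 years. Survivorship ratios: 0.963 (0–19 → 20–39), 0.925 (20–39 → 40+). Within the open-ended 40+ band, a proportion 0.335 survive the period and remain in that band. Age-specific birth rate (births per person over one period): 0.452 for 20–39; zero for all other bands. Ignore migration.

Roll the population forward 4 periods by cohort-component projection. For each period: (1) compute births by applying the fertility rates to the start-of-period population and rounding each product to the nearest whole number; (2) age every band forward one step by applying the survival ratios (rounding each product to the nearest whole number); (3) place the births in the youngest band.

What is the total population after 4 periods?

— Period 1 —
Births: 15400 × 0.452 = 6961
20–39: 13600 × 0.963 = 13097
40+: 15400 × 0.925 + 3800 × 0.335 = 14245 + 1273 = 15518
Giving 6961 / 13097 / 15518.
— Period 2 —
Births: 13097 × 0.452 = 5920
20–39: 6961 × 0.963 = 6703
40+: 13097 × 0.925 + 15518 × 0.335 = 12115 + 5199 = 17314
Giving 5920 / 6703 / 17314.
— Period 3 —
Births: 6703 × 0.452 = 3030
20–39: 5920 × 0.963 = 5701
40+: 6703 × 0.925 + 17314 × 0.335 = 6200 + 5800 = 12000
Giving 3030 / 5701 / 12000.
— Period 4 —
Births: 5701 × 0.452 = 2577
20–39: 3030 × 0.963 = 2918
40+: 5701 × 0.925 + 12000 × 0.335 = 5273 + 4020 = 9293
Giving 2577 / 2918 / 9293.
Total after period 4: 2577 + 2918 + 9293 = 14788

14788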